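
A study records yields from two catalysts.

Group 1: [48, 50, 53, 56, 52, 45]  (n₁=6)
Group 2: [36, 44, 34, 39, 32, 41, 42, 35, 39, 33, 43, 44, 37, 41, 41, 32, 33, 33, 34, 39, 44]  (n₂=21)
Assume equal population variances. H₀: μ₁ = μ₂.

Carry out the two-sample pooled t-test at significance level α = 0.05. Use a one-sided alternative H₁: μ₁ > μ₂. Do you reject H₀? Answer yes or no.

x̄₁=50.667, s₁=3.882, n₁=6
x̄₂=37.905, s₂=4.312, n₂=21
s_p² = [5·3.882² + 20·4.312²]/25 = 17.8857
SE = √(s_p²·(1/6+1/21)) = 1.9577
t = (50.667−37.905)/1.9577 = 6.5188
df = 25
p-value (one-sided, H₁ greater) = 0.00000
At α=0.05: p < α → reject H₀

reject H₀: yes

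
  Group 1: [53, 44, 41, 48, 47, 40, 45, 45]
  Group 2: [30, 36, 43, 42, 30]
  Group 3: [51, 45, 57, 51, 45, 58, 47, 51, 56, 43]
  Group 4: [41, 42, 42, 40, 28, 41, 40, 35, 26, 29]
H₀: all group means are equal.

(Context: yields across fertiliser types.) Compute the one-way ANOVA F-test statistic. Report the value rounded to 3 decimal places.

Group means [45.38, 36.20, 50.40, 36.40], grand mean 42.788
SSB = Σnᵢ(x̄ᵢ−x̄)² = 1258.040; SSW = ΣΣ(x−x̄ᵢ)² = 899.475
MSB = 1258.040/3 = 419.3467; MSW = 899.475/29 = 31.0164
F = MSB/MSW = 13.5202
df = (3, 29)

test statistic = 13.520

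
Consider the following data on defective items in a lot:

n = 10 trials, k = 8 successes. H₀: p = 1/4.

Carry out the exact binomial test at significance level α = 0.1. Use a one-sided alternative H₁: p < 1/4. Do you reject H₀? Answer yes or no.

Exact binomial: n=10, k=8, p₀=1/4=0.2500
P(X≤8) from Σ C(n,i)·p₀^i·(1−p₀)^(n−i)
p-value (one-sided, H₁ less) = 0.99997
At α=0.1: p ≥ α → fail to reject H₀

reject H₀: no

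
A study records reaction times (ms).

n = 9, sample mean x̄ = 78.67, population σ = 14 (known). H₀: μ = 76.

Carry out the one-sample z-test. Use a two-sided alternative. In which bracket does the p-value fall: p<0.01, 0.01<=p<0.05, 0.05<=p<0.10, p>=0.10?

p-value bracket: p>=0.10

SE = σ/√n = 14/√9 = 4.6667
z = (x̄−μ₀)/SE = (78.67−76)/4.6667 = 0.5721
p-value (two-sided) = 0.56723
→ bracket: p>=0.10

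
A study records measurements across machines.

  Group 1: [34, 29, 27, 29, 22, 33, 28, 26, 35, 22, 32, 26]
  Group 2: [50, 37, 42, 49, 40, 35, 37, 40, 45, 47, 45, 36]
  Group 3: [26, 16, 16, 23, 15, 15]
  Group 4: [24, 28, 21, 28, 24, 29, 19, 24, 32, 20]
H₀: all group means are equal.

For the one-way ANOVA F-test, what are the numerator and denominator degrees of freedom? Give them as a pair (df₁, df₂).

k = 4 groups, N = 40 total
df = (k−1, N−k) = (4−1, 40−4) = (3, 36)

degrees of freedom = [3, 36]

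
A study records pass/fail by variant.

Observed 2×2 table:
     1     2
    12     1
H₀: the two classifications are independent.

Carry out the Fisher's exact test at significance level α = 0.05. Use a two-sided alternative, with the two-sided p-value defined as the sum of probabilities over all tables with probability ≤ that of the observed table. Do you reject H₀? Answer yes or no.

reject H₀: no

Margins: r₁=3, r₂=13, c₁=13, c₂=3, n=16
p_obs = C(3,1)·C(13,12)/C(16,13); sum pmf over tables with pmf ≤ p_obs
p-value (two-sided) = 0.07143
At α=0.05: p ≥ α → fail to reject H₀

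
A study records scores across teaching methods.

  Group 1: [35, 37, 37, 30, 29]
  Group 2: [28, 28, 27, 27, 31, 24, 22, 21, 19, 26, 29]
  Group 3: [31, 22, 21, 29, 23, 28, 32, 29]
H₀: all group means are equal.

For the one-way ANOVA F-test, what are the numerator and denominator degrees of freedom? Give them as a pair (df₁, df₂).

k = 3 groups, N = 24 total
df = (k−1, N−k) = (3−1, 24−3) = (2, 21)

degrees of freedom = [2, 21]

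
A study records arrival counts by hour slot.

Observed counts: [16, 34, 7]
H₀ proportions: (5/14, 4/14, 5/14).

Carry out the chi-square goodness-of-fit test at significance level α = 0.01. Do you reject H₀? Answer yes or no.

reject H₀: yes

n = 57; E_i = n·p_i = [20.36, 16.29, 20.36]
χ² = (16−20.36)²/20.36 + (34−16.29)²/16.29 + (7−20.36)²/20.36 = 28.9649
df = 2
p-value (upper-tail) = 0.00000
At α=0.01: p < α → reject H₀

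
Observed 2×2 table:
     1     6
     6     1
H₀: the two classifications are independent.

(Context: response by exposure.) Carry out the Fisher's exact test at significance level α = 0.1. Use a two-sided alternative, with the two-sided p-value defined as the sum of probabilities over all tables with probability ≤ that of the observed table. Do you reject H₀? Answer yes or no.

reject H₀: yes

Margins: r₁=7, r₂=7, c₁=7, c₂=7, n=14
p_obs = C(7,1)·C(7,6)/C(14,7); sum pmf over tables with pmf ≤ p_obs
p-value (two-sided) = 0.02914
At α=0.1: p < α → reject H₀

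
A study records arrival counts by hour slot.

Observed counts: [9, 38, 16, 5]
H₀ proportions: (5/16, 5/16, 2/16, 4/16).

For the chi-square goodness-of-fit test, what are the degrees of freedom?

degrees of freedom = 3

df = k − 1 = 4 − 1 = 3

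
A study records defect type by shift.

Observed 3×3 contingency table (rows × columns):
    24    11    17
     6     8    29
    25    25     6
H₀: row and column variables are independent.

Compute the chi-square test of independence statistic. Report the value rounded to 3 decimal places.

test statistic = 38.545

Row totals [52, 43, 56], col totals [55, 44, 52], n=151
χ² = (24−18.94)²/18.94 + (11−15.15)²/15.15 + (17−17.91)²/17.91 + (6−15.66)²/15.66 + (8−12.53)²/12.53 + (29−14.81)²/14.81 + (25−20.40)²/20.40 + (25−16.32)²/16.32 + (6−19.28)²/19.28 = 38.5452
df = 4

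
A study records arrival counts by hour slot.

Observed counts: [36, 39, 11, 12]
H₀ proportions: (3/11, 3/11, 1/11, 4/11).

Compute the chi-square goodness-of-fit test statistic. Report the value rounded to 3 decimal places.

n = 98; E_i = n·p_i = [26.73, 26.73, 8.91, 35.64]
χ² = (36−26.73)²/26.73 + (39−26.73)²/26.73 + (11−8.91)²/8.91 + (12−35.64)²/35.64 = 25.0204
df = 3

test statistic = 25.020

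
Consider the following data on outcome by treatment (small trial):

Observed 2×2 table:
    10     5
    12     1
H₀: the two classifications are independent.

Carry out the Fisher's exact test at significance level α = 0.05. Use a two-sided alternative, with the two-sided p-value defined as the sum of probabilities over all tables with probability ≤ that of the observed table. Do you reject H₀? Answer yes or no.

reject H₀: no

Margins: r₁=15, r₂=13, c₁=22, c₂=6, n=28
p_obs = C(15,10)·C(13,12)/C(28,22); sum pmf over tables with pmf ≤ p_obs
p-value (two-sided) = 0.17271
At α=0.05: p ≥ α → fail to reject H₀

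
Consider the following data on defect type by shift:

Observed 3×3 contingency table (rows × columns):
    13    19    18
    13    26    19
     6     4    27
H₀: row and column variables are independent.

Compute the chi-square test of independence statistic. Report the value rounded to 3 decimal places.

test statistic = 18.484

Row totals [50, 58, 37], col totals [32, 49, 64], n=145
χ² = (13−11.03)²/11.03 + (19−16.90)²/16.90 + (18−22.07)²/22.07 + (13−12.80)²/12.80 + (26−19.60)²/19.60 + (19−25.60)²/25.60 + (6−8.17)²/8.17 + (4−12.50)²/12.50 + (27−16.33)²/16.33 = 18.4840
df = 4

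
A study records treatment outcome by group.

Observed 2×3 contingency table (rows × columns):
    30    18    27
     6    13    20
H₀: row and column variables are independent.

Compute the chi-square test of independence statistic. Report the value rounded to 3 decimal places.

test statistic = 7.198

Row totals [75, 39], col totals [36, 31, 47], n=114
χ² = (30−23.68)²/23.68 + (18−20.39)²/20.39 + (27−30.92)²/30.92 + (6−12.32)²/12.32 + (13−10.61)²/10.61 + (20−16.08)²/16.08 = 7.1984
df = 2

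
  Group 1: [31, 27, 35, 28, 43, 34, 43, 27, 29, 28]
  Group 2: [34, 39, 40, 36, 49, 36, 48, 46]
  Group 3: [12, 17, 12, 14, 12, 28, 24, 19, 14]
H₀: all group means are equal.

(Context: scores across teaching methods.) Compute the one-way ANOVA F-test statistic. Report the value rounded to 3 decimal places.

Group means [32.50, 41.00, 16.89], grand mean 29.815
SSB = Σnᵢ(x̄ᵢ−x̄)² = 2576.685; SSW = ΣΣ(x−x̄ᵢ)² = 853.389
MSB = 2576.685/2 = 1288.3426; MSW = 853.389/24 = 35.5579
F = MSB/MSW = 36.2323
df = (2, 24)

test statistic = 36.232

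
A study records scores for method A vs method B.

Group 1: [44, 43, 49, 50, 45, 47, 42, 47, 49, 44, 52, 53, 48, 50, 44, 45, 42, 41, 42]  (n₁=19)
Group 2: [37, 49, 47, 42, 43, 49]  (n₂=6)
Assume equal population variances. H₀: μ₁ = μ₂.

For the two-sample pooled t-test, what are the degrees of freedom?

df = n₁ + n₂ − 2 = 19 + 6 − 2 = 23

degrees of freedom = 23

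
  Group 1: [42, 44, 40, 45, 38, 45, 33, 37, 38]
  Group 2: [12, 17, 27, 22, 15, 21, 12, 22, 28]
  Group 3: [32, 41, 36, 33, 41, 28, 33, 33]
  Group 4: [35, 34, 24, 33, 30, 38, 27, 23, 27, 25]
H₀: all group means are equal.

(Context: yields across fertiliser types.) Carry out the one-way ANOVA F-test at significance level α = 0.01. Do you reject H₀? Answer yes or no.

Group means [40.22, 19.56, 34.62, 29.60], grand mean 30.861
SSB = Σnᵢ(x̄ᵢ−x̄)² = 2068.253; SSW = ΣΣ(x−x̄ᵢ)² = 800.053
MSB = 2068.253/3 = 689.4176; MSW = 800.053/32 = 25.0016
F = MSB/MSW = 27.5749
df = (3, 32)
p-value (upper-tail) = 0.00000
At α=0.01: p < α → reject H₀

reject H₀: yes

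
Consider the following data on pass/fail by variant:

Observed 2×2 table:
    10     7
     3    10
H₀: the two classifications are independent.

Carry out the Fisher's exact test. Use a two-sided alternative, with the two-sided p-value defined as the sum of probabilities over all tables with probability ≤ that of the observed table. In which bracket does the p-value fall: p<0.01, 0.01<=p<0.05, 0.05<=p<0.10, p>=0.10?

p-value bracket: 0.05<=p<0.10

Margins: r₁=17, r₂=13, c₁=13, c₂=17, n=30
p_obs = C(17,10)·C(13,3)/C(30,13); sum pmf over tables with pmf ≤ p_obs
p-value (two-sided) = 0.07112
→ bracket: 0.05<=p<0.10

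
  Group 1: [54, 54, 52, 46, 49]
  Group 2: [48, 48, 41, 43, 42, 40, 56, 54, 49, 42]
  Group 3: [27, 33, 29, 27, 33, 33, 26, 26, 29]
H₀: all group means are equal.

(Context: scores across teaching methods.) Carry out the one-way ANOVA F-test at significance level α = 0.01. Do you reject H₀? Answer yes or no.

reject H₀: yes

Group means [51.00, 46.30, 29.22], grand mean 40.875
SSB = Σnᵢ(x̄ᵢ−x̄)² = 2028.969; SSW = ΣΣ(x−x̄ᵢ)² = 403.656
MSB = 2028.969/2 = 1014.4847; MSW = 403.656/21 = 19.2217
F = MSB/MSW = 52.7781
df = (2, 21)
p-value (upper-tail) = 0.00000
At α=0.01: p < α → reject H₀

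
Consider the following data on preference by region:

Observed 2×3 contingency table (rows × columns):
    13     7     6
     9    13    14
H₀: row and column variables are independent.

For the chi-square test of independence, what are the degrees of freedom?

degrees of freedom = 2

df = (r−1)(c−1) = (2−1)·(3−1) = 2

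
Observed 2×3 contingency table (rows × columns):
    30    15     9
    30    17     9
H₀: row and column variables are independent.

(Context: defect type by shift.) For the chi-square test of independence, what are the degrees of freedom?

degrees of freedom = 2

df = (r−1)(c−1) = (2−1)·(3−1) = 2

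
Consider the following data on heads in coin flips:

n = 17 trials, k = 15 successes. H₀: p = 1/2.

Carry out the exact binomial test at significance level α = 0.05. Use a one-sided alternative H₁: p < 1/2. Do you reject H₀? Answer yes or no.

Exact binomial: n=17, k=15, p₀=1/2=0.5000
P(X≤15) from Σ C(n,i)·p₀^i·(1−p₀)^(n−i)
p-value (one-sided, H₁ less) = 0.99986
At α=0.05: p ≥ α → fail to reject H₀

reject H₀: no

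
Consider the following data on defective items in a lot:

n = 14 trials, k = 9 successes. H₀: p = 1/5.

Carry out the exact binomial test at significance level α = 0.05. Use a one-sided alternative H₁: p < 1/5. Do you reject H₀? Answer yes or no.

reject H₀: no

Exact binomial: n=14, k=9, p₀=1/5=0.2000
P(X≤9) from Σ C(n,i)·p₀^i·(1−p₀)^(n−i)
p-value (one-sided, H₁ less) = 0.99995
At α=0.05: p ≥ α → fail to reject H₀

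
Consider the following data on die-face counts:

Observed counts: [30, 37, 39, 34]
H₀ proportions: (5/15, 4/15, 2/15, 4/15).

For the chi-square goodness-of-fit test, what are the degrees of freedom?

df = k − 1 = 4 − 1 = 3

degrees of freedom = 3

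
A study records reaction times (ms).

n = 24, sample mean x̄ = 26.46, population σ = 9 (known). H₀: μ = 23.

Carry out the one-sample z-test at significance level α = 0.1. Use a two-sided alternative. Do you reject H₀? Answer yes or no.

SE = σ/√n = 9/√24 = 1.8371
z = (x̄−μ₀)/SE = (26.46−23)/1.8371 = 1.8834
p-value (two-sided) = 0.05965
At α=0.1: p < α → reject H₀

reject H₀: yes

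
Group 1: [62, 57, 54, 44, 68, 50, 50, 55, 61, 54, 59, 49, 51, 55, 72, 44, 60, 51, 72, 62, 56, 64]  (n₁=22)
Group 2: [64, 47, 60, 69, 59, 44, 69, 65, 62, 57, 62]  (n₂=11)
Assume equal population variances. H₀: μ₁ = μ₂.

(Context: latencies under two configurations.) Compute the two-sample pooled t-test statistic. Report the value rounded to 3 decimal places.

test statistic = -1.026

x̄₁=56.818, s₁=7.860, n₁=22
x̄₂=59.818, s₂=8.035, n₂=11
s_p² = [21·7.860² + 10·8.035²]/31 = 62.6745
SE = √(s_p²·(1/22+1/11)) = 2.9234
t = (56.818−59.818)/2.9234 = -1.0262
df = 31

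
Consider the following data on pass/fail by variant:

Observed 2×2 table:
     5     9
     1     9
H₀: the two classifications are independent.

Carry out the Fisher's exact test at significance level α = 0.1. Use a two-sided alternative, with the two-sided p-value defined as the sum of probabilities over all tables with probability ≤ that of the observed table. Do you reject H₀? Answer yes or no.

reject H₀: no

Margins: r₁=14, r₂=10, c₁=6, c₂=18, n=24
p_obs = C(14,5)·C(10,1)/C(24,6); sum pmf over tables with pmf ≤ p_obs
p-value (two-sided) = 0.34081
At α=0.1: p ≥ α → fail to reject H₀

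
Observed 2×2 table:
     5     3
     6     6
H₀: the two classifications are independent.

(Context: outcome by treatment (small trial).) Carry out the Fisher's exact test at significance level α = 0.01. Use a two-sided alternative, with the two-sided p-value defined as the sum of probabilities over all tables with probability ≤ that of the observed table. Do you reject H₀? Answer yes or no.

Margins: r₁=8, r₂=12, c₁=11, c₂=9, n=20
p_obs = C(8,5)·C(12,6)/C(20,11); sum pmf over tables with pmf ≤ p_obs
p-value (two-sided) = 0.66992
At α=0.01: p ≥ α → fail to reject H₀

reject H₀: no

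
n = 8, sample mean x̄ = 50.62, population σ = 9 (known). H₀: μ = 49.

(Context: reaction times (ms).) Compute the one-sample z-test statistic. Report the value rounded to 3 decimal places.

SE = σ/√n = 9/√8 = 3.1820
z = (x̄−μ₀)/SE = (50.62−49)/3.1820 = 0.5091

test statistic = 0.509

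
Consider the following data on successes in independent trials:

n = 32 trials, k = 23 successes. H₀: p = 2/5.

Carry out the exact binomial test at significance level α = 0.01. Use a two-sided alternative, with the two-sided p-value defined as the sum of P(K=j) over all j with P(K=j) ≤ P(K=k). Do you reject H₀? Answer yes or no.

reject H₀: yes

Exact binomial: n=32, k=23, p₀=2/5=0.4000
P(X=j) = C(n,j)·p₀^j·(1−p₀)^(n−j); p = Σ P(X=j) over j with P(X=j) ≤ P(X=23)
p-value (two-sided) = 0.00040
At α=0.01: p < α → reject H₀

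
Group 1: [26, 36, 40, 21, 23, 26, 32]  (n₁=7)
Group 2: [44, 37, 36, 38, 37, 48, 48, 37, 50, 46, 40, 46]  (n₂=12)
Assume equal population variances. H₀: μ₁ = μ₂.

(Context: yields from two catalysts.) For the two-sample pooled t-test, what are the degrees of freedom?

degrees of freedom = 17

df = n₁ + n₂ − 2 = 7 + 12 − 2 = 17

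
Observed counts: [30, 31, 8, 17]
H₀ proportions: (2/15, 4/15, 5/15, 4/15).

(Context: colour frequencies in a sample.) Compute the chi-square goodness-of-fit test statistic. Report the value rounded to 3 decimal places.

n = 86; E_i = n·p_i = [11.47, 22.93, 28.67, 22.93]
χ² = (30−11.47)²/11.47 + (31−22.93)²/22.93 + (8−28.67)²/28.67 + (17−22.93)²/22.93 = 49.2267
df = 3

test statistic = 49.227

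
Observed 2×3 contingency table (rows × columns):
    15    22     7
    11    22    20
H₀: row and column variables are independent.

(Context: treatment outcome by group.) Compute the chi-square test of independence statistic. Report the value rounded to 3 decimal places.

test statistic = 6.092

Row totals [44, 53], col totals [26, 44, 27], n=97
χ² = (15−11.79)²/11.79 + (22−19.96)²/19.96 + (7−12.25)²/12.25 + (11−14.21)²/14.21 + (22−24.04)²/24.04 + (20−14.75)²/14.75 = 6.0920
df = 2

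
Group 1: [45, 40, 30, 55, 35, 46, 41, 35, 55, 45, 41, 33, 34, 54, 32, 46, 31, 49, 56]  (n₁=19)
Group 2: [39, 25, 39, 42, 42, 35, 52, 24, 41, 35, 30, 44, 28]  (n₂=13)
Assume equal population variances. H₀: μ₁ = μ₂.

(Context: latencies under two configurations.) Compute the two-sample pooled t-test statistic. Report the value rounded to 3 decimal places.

test statistic = 1.838

x̄₁=42.263, s₁=8.787, n₁=19
x̄₂=36.615, s₂=8.150, n₂=13
s_p² = [18·8.787² + 12·8.150²]/30 = 72.8920
SE = √(s_p²·(1/19+1/13)) = 3.0730
t = (42.263−36.615)/3.0730 = 1.8379
df = 30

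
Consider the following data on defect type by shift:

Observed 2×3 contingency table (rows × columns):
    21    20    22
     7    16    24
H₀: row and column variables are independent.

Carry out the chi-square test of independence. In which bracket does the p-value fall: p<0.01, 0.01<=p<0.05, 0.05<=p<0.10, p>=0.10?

Row totals [63, 47], col totals [28, 36, 46], n=110
χ² = (21−16.04)²/16.04 + (20−20.62)²/20.62 + (22−26.35)²/26.35 + (7−11.96)²/11.96 + (16−15.38)²/15.38 + (24−19.65)²/19.65 = 5.3166
df = 2
p-value (upper-tail) = 0.07007
→ bracket: 0.05<=p<0.10

p-value bracket: 0.05<=p<0.10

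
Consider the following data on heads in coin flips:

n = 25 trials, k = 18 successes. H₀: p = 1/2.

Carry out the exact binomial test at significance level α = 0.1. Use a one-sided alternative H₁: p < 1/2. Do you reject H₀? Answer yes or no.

Exact binomial: n=25, k=18, p₀=1/2=0.5000
P(X≤18) from Σ C(n,i)·p₀^i·(1−p₀)^(n−i)
p-value (one-sided, H₁ less) = 0.99268
At α=0.1: p ≥ α → fail to reject H₀

reject H₀: no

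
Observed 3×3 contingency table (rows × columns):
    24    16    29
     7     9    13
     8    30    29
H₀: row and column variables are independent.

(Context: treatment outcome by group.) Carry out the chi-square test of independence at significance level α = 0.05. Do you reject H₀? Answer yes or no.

reject H₀: yes

Row totals [69, 29, 67], col totals [39, 55, 71], n=165
χ² = (24−16.31)²/16.31 + (16−23.00)²/23.00 + (29−29.69)²/29.69 + (7−6.85)²/6.85 + (9−9.67)²/9.67 + (13−12.48)²/12.48 + (8−15.84)²/15.84 + (30−22.33)²/22.33 + (29−28.83)²/28.83 = 12.3547
df = 4
p-value (upper-tail) = 0.01490
At α=0.05: p < α → reject H₀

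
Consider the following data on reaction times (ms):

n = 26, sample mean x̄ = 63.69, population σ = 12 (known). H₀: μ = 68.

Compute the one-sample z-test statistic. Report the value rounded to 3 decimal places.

test statistic = -1.831

SE = σ/√n = 12/√26 = 2.3534
z = (x̄−μ₀)/SE = (63.69−68)/2.3534 = -1.8314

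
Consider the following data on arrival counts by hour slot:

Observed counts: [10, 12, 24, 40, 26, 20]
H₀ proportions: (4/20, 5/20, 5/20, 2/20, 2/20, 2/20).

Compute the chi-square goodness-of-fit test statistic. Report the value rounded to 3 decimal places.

test statistic = 96.333

n = 132; E_i = n·p_i = [26.40, 33.00, 33.00, 13.20, 13.20, 13.20]
χ² = (10−26.40)²/26.40 + (12−33.00)²/33.00 + (24−33.00)²/33.00 + (40−13.20)²/13.20 + (26−13.20)²/13.20 + (20−13.20)²/13.20 = 96.3333
df = 5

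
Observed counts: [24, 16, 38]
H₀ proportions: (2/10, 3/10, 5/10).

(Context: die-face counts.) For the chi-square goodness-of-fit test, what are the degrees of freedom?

degrees of freedom = 2

df = k − 1 = 3 − 1 = 2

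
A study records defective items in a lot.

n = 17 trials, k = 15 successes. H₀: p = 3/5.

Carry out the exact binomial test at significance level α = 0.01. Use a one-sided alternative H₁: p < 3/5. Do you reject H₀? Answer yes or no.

reject H₀: no

Exact binomial: n=17, k=15, p₀=3/5=0.6000
P(X≤15) from Σ C(n,i)·p₀^i·(1−p₀)^(n−i)
p-value (one-sided, H₁ less) = 0.99791
At α=0.01: p ≥ α → fail to reject H₀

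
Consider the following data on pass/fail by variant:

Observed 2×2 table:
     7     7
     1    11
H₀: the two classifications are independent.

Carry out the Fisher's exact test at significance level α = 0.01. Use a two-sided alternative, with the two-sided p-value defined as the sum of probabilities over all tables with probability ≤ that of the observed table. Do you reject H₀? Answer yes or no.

Margins: r₁=14, r₂=12, c₁=8, c₂=18, n=26
p_obs = C(14,7)·C(12,1)/C(26,8); sum pmf over tables with pmf ≤ p_obs
p-value (two-sided) = 0.03570
At α=0.01: p ≥ α → fail to reject H₀

reject H₀: no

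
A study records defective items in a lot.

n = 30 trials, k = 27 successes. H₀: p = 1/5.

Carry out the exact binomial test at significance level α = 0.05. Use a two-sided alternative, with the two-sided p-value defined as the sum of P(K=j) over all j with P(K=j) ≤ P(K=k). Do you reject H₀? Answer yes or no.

Exact binomial: n=30, k=27, p₀=1/5=0.2000
P(X=j) = C(n,j)·p₀^j·(1−p₀)^(n−j); p = Σ P(X=j) over j with P(X=j) ≤ P(X=27)
p-value (two-sided) = 0.00000
At α=0.05: p < α → reject H₀

reject H₀: yes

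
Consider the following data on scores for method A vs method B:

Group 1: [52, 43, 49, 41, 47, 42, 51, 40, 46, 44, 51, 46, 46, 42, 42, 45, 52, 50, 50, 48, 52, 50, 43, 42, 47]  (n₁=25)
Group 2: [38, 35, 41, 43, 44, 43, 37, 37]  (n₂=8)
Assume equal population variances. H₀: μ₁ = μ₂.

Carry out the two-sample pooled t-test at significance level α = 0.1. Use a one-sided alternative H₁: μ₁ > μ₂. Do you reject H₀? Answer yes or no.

reject H₀: yes

x̄₁=46.440, s₁=3.895, n₁=25
x̄₂=39.750, s₂=3.412, n₂=8
s_p² = [24·3.895² + 7·3.412²]/31 = 14.3761
SE = √(s_p²·(1/25+1/8)) = 1.5401
t = (46.440−39.750)/1.5401 = 4.3437
df = 31
p-value (one-sided, H₁ greater) = 0.00007
At α=0.1: p < α → reject H₀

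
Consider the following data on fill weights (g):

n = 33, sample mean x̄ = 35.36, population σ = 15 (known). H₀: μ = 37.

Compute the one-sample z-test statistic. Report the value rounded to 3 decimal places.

test statistic = -0.628

SE = σ/√n = 15/√33 = 2.6112
z = (x̄−μ₀)/SE = (35.36−37)/2.6112 = -0.6281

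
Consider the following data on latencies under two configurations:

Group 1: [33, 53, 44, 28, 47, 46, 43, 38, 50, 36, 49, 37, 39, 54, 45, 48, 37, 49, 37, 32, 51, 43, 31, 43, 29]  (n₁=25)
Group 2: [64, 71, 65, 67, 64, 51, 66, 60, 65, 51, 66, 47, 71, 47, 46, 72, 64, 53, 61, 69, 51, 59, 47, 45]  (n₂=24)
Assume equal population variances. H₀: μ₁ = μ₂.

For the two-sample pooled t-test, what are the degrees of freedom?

df = n₁ + n₂ − 2 = 25 + 24 − 2 = 47

degrees of freedom = 47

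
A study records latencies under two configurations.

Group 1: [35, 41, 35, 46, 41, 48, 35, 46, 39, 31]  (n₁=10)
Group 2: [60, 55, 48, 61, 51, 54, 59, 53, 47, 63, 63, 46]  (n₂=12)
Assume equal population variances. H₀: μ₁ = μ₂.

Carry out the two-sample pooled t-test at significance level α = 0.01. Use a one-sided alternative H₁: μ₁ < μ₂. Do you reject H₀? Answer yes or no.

x̄₁=39.700, s₁=5.716, n₁=10
x̄₂=55.000, s₂=6.179, n₂=12
s_p² = [9·5.716² + 11·6.179²]/20 = 35.7050
SE = √(s_p²·(1/10+1/12)) = 2.5585
t = (39.700−55.000)/2.5585 = -5.9801
df = 20
p-value (one-sided, H₁ less) = 0.00000
At α=0.01: p < α → reject H₀

reject H₀: yes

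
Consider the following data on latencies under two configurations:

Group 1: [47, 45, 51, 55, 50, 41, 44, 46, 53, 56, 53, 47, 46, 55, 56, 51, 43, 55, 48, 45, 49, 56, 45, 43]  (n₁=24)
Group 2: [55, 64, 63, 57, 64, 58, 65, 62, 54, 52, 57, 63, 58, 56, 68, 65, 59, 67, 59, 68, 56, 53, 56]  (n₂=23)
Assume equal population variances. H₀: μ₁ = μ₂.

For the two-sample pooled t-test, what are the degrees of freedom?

df = n₁ + n₂ − 2 = 24 + 23 − 2 = 45

degrees of freedom = 45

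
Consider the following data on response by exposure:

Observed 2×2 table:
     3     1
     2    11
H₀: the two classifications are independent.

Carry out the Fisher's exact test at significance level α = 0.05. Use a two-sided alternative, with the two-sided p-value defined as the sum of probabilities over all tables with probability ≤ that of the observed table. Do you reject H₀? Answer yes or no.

reject H₀: no

Margins: r₁=4, r₂=13, c₁=5, c₂=12, n=17
p_obs = C(4,3)·C(13,2)/C(17,5); sum pmf over tables with pmf ≤ p_obs
p-value (two-sided) = 0.05252
At α=0.05: p ≥ α → fail to reject H₀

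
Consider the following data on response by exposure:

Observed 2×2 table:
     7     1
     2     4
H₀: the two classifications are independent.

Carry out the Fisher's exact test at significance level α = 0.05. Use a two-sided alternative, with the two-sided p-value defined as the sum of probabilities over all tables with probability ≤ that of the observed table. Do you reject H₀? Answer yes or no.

Margins: r₁=8, r₂=6, c₁=9, c₂=5, n=14
p_obs = C(8,7)·C(6,2)/C(14,9); sum pmf over tables with pmf ≤ p_obs
p-value (two-sided) = 0.09091
At α=0.05: p ≥ α → fail to reject H₀

reject H₀: no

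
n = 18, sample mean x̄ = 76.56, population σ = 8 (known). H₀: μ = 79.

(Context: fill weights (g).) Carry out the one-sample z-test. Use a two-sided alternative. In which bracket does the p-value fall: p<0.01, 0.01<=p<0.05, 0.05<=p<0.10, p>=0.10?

p-value bracket: p>=0.10

SE = σ/√n = 8/√18 = 1.8856
z = (x̄−μ₀)/SE = (76.56−79)/1.8856 = -1.2940
p-value (two-sided) = 0.19566
→ bracket: p>=0.10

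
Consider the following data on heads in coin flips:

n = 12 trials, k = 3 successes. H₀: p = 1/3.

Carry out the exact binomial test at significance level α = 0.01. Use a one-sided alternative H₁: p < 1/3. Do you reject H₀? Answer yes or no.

reject H₀: no

Exact binomial: n=12, k=3, p₀=1/3=0.3333
P(X≤3) from Σ C(n,i)·p₀^i·(1−p₀)^(n−i)
p-value (one-sided, H₁ less) = 0.39307
At α=0.01: p ≥ α → fail to reject H₀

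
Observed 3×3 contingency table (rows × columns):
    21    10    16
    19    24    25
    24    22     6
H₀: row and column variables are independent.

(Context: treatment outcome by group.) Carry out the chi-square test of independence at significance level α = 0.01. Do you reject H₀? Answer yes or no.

Row totals [47, 68, 52], col totals [64, 56, 47], n=167
χ² = (21−18.01)²/18.01 + (10−15.76)²/15.76 + (16−13.23)²/13.23 + (19−26.06)²/26.06 + (24−22.80)²/22.80 + (25−19.14)²/19.14 + (24−19.93)²/19.93 + (22−17.44)²/17.44 + (6−14.63)²/14.63 = 14.0741
df = 4
p-value (upper-tail) = 0.00706
At α=0.01: p < α → reject H₀

reject H₀: yes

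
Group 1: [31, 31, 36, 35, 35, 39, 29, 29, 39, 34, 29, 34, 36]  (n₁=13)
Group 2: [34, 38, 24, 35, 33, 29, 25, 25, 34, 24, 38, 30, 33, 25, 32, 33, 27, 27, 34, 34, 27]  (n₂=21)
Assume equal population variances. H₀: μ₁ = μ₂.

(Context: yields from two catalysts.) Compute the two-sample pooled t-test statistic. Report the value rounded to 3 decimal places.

test statistic = 2.079

x̄₁=33.615, s₁=3.548, n₁=13
x̄₂=30.524, s₂=4.567, n₂=21
s_p² = [12·3.548² + 20·4.567²]/32 = 17.7598
SE = √(s_p²·(1/13+1/21)) = 1.4872
t = (33.615−30.524)/1.4872 = 2.0787
df = 32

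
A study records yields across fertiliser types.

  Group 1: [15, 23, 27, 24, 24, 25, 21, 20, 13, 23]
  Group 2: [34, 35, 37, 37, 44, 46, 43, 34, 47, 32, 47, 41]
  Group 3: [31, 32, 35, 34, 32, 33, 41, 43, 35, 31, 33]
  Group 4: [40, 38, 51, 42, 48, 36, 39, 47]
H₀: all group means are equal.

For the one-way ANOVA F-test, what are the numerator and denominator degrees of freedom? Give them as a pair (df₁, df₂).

k = 4 groups, N = 41 total
df = (k−1, N−k) = (4−1, 41−4) = (3, 37)

degrees of freedom = [3, 37]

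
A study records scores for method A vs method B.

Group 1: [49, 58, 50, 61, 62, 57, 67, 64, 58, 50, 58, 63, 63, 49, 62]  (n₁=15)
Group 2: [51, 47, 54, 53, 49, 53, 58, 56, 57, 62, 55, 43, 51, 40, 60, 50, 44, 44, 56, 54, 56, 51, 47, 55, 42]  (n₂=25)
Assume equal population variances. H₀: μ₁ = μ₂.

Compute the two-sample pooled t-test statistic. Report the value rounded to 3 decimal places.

test statistic = 3.410

x̄₁=58.067, s₁=5.970, n₁=15
x̄₂=51.520, s₂=5.825, n₂=25
s_p² = [14·5.970² + 24·5.825²]/38 = 34.5572
SE = √(s_p²·(1/15+1/25)) = 1.9199
t = (58.067−51.520)/1.9199 = 3.4099
df = 38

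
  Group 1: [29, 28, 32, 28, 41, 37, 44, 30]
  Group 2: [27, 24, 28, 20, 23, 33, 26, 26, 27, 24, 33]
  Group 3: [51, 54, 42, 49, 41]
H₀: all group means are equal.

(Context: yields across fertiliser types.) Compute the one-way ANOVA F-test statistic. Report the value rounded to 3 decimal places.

test statistic = 28.427

Group means [33.62, 26.45, 47.40], grand mean 33.208
SSB = Σnᵢ(x̄ᵢ−x̄)² = 1510.156; SSW = ΣΣ(x−x̄ᵢ)² = 557.802
MSB = 1510.156/2 = 755.0780; MSW = 557.802/21 = 26.5620
F = MSB/MSW = 28.4270
df = (2, 21)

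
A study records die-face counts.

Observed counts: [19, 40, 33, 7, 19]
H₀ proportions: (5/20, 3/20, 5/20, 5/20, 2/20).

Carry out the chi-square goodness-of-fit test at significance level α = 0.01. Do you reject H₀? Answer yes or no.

reject H₀: yes

n = 118; E_i = n·p_i = [29.50, 17.70, 29.50, 29.50, 11.80]
χ² = (19−29.50)²/29.50 + (40−17.70)²/17.70 + (33−29.50)²/29.50 + (7−29.50)²/29.50 + (19−11.80)²/11.80 = 53.8023
df = 4
p-value (upper-tail) = 0.00000
At α=0.01: p < α → reject H₀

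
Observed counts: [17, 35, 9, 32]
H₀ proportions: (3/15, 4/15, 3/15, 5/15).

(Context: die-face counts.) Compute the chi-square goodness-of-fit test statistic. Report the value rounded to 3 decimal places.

test statistic = 9.320

n = 93; E_i = n·p_i = [18.60, 24.80, 18.60, 31.00]
χ² = (17−18.60)²/18.60 + (35−24.80)²/24.80 + (9−18.60)²/18.60 + (32−31.00)²/31.00 = 9.3199
df = 3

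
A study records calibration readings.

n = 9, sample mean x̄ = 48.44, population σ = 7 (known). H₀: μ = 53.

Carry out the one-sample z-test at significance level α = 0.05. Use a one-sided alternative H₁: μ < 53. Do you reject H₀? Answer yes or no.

SE = σ/√n = 7/√9 = 2.3333
z = (x̄−μ₀)/SE = (48.44−53)/2.3333 = -1.9543
p-value (one-sided, H₁ less) = 0.02533
At α=0.05: p < α → reject H₀

reject H₀: yes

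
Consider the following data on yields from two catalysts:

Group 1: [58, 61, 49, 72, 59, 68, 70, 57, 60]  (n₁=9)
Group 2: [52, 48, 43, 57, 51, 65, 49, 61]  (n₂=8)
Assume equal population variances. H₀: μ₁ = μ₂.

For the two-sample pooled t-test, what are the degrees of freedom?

degrees of freedom = 15

df = n₁ + n₂ − 2 = 9 + 8 − 2 = 15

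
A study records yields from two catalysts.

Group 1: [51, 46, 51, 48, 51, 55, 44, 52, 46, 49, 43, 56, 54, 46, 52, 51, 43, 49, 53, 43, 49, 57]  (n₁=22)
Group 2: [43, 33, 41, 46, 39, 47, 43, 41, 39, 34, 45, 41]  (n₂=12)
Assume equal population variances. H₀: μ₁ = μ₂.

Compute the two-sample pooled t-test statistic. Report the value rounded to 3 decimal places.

x̄₁=49.500, s₁=4.251, n₁=22
x̄₂=41.000, s₂=4.328, n₂=12
s_p² = [21·4.251² + 11·4.328²]/32 = 18.2969
SE = √(s_p²·(1/22+1/12)) = 1.5351
t = (49.500−41.000)/1.5351 = 5.5372
df = 32

test statistic = 5.537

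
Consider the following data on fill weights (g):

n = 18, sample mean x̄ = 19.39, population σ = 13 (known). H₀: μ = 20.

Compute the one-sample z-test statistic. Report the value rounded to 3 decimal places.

test statistic = -0.199

SE = σ/√n = 13/√18 = 3.0641
z = (x̄−μ₀)/SE = (19.39−20)/3.0641 = -0.1991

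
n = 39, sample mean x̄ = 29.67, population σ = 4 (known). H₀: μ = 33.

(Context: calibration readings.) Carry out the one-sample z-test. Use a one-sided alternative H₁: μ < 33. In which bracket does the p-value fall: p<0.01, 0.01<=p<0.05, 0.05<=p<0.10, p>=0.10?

p-value bracket: p<0.01

SE = σ/√n = 4/√39 = 0.6405
z = (x̄−μ₀)/SE = (29.67−33)/0.6405 = -5.1990
p-value (one-sided, H₁ less) = 0.00000
→ bracket: p<0.01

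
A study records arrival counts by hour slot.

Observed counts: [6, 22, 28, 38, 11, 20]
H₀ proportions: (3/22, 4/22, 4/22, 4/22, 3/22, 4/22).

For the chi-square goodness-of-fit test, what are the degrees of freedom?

df = k − 1 = 6 − 1 = 5

degrees of freedom = 5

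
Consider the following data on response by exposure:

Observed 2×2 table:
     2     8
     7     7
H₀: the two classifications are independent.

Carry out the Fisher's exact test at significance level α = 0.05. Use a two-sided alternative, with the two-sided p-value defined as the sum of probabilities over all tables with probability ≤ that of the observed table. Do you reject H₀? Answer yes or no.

reject H₀: no

Margins: r₁=10, r₂=14, c₁=9, c₂=15, n=24
p_obs = C(10,2)·C(14,7)/C(24,9); sum pmf over tables with pmf ≤ p_obs
p-value (two-sided) = 0.20992
At α=0.05: p ≥ α → fail to reject H₀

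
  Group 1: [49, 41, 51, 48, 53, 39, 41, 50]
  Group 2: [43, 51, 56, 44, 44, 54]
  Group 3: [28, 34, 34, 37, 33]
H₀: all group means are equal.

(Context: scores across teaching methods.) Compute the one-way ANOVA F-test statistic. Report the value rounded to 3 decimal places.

test statistic = 15.009

Group means [46.50, 48.67, 33.20], grand mean 43.684
SSB = Σnᵢ(x̄ᵢ−x̄)² = 761.972; SSW = ΣΣ(x−x̄ᵢ)² = 406.133
MSB = 761.972/2 = 380.9860; MSW = 406.133/16 = 25.3833
F = MSB/MSW = 15.0093
df = (2, 16)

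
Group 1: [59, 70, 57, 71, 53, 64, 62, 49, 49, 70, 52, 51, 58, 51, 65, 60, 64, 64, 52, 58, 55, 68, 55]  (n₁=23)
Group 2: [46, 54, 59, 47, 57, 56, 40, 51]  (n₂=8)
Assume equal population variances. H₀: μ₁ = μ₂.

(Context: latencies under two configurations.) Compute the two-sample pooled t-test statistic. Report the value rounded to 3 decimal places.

test statistic = 2.734

x̄₁=59.000, s₁=7.032, n₁=23
x̄₂=51.250, s₂=6.497, n₂=8
s_p² = [22·7.032² + 7·6.497²]/29 = 47.7069
SE = √(s_p²·(1/23+1/8)) = 2.8351
t = (59.000−51.250)/2.8351 = 2.7336
df = 29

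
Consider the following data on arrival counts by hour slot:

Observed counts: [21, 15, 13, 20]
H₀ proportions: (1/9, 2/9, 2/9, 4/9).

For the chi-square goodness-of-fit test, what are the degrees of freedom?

df = k − 1 = 4 − 1 = 3

degrees of freedom = 3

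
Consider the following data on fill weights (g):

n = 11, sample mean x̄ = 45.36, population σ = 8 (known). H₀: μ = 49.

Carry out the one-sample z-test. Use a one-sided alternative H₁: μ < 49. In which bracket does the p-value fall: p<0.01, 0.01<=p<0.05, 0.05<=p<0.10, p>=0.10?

p-value bracket: 0.05<=p<0.10

SE = σ/√n = 8/√11 = 2.4121
z = (x̄−μ₀)/SE = (45.36−49)/2.4121 = -1.5091
p-value (one-sided, H₁ less) = 0.06564
→ bracket: 0.05<=p<0.10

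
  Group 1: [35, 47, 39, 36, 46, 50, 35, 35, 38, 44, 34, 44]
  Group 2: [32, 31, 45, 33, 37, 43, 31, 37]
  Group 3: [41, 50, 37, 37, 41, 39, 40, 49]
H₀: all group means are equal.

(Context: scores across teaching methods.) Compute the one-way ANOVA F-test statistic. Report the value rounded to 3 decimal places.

test statistic = 2.361

Group means [40.25, 36.12, 41.75], grand mean 39.500
SSB = Σnᵢ(x̄ᵢ−x̄)² = 138.375; SSW = ΣΣ(x−x̄ᵢ)² = 732.625
MSB = 138.375/2 = 69.1875; MSW = 732.625/25 = 29.3050
F = MSB/MSW = 2.3609
df = (2, 25)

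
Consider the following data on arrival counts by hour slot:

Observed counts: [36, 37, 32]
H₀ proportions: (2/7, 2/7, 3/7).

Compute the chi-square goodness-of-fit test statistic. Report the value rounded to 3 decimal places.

test statistic = 6.589

n = 105; E_i = n·p_i = [30.00, 30.00, 45.00]
χ² = (36−30.00)²/30.00 + (37−30.00)²/30.00 + (32−45.00)²/45.00 = 6.5889
df = 2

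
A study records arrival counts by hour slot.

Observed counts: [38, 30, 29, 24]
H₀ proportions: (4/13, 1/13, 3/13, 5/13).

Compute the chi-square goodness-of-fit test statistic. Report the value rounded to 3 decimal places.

test statistic = 56.975

n = 121; E_i = n·p_i = [37.23, 9.31, 27.92, 46.54]
χ² = (38−37.23)²/37.23 + (30−9.31)²/9.31 + (29−27.92)²/27.92 + (24−46.54)²/46.54 = 56.9747
df = 3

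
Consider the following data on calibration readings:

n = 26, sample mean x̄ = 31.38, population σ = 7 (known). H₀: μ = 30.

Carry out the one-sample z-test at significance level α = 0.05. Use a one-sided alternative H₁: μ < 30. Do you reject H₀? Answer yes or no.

SE = σ/√n = 7/√26 = 1.3728
z = (x̄−μ₀)/SE = (31.38−30)/1.3728 = 1.0052
p-value (one-sided, H₁ less) = 0.84261
At α=0.05: p ≥ α → fail to reject H₀

reject H₀: no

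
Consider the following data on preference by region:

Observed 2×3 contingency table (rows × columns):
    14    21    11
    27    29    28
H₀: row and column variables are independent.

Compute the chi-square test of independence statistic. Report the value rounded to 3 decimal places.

test statistic = 1.864

Row totals [46, 84], col totals [41, 50, 39], n=130
χ² = (14−14.51)²/14.51 + (21−17.69)²/17.69 + (11−13.80)²/13.80 + (27−26.49)²/26.49 + (29−32.31)²/32.31 + (28−25.20)²/25.20 = 1.8638
df = 2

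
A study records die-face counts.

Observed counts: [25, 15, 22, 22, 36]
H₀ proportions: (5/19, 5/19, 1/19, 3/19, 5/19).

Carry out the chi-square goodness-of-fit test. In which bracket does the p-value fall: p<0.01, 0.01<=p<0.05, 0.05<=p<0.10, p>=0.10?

n = 120; E_i = n·p_i = [31.58, 31.58, 6.32, 18.95, 31.58]
χ² = (25−31.58)²/31.58 + (15−31.58)²/31.58 + (22−6.32)²/6.32 + (22−18.95)²/18.95 + (36−31.58)²/31.58 = 50.1344
df = 4
p-value (upper-tail) = 0.00000
→ bracket: p<0.01

p-value bracket: p<0.01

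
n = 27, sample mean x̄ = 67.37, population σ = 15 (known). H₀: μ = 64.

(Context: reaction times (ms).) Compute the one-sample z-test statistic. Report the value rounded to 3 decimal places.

test statistic = 1.167

SE = σ/√n = 15/√27 = 2.8868
z = (x̄−μ₀)/SE = (67.37−64)/2.8868 = 1.1674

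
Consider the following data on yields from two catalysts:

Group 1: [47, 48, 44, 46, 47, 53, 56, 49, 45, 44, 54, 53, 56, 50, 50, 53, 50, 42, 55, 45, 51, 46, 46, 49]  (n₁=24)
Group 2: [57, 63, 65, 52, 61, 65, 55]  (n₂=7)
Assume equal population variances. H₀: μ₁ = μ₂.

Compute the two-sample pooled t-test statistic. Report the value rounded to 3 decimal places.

x̄₁=49.125, s₁=4.068, n₁=24
x̄₂=59.714, s₂=5.122, n₂=7
s_p² = [23·4.068² + 6·5.122²]/29 = 18.5536
SE = √(s_p²·(1/24+1/7)) = 1.8503
t = (49.125−59.714)/1.8503 = -5.7230
df = 29

test statistic = -5.723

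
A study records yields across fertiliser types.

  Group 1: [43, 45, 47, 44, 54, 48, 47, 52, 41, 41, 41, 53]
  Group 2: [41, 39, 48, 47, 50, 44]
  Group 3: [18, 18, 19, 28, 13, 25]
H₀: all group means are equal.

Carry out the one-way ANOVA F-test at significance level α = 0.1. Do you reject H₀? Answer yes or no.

Group means [46.33, 44.83, 20.17], grand mean 39.417
SSB = Σnᵢ(x̄ᵢ−x̄)² = 2973.500; SSW = ΣΣ(x−x̄ᵢ)² = 480.333
MSB = 2973.500/2 = 1486.7500; MSW = 480.333/21 = 22.8730
F = MSB/MSW = 65.0002
df = (2, 21)
p-value (upper-tail) = 0.00000
At α=0.1: p < α → reject H₀

reject H₀: yes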